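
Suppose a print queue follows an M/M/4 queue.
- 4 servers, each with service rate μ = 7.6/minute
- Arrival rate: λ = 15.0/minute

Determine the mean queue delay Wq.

Traffic intensity: ρ = λ/(cμ) = 15.0/(4×7.6) = 0.4934
Since ρ = 0.4934 < 1, system is stable.
Offered load a = λ/μ = cρ = 15.0/7.6 = 1.9737
P₀ = [ Σₙ₌₀^3 aⁿ/n! + a^4/(4!(1-ρ)) ]⁻¹
Σ = a^0/0! + a^1/1! + a^2/2! + a^3/3! = 1.0000 + 1.9737 + 1.9477 + 1.2814 = 6.2028
a^4/(4!(1-ρ)) = 15.1744/(24 × 0.5066) = 1.2481
P₀ = 1/(6.2028 + 1.2481) = 0.1342
Lq = P₀·a^4·ρ / (4!(1-ρ)²) = 0.1342 × 15.1744 × 0.4934 / (24 × 0.2566) = 0.1632
Wq = Lq/λ = 0.1632/15.0 = 0.01088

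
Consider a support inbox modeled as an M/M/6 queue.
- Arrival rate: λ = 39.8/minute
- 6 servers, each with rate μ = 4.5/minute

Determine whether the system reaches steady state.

Stability requires ρ = λ/(cμ) < 1
ρ = 39.8/(6 × 4.5) = 39.8/27.00 = 1.4741
Since 1.4741 ≥ 1, the system is UNSTABLE.
Need c > λ/μ = 39.8/4.5 = 8.84.
Minimum servers needed: c = 9.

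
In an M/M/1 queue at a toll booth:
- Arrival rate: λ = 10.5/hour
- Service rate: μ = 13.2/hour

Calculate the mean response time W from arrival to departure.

First, compute utilization: ρ = λ/μ = 10.5/13.2 = 0.7955
For M/M/1: W = 1/(μ-λ)
W = 1/(13.2-10.5) = 1/2.70
W = 0.3704 hours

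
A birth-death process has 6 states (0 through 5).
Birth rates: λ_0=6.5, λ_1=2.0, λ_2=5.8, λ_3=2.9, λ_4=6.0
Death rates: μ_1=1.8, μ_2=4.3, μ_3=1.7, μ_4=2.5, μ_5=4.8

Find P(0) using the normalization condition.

Ratios P(n)/P(0) = (λ₀···λₙ₋₁)/(μ₁···μₙ):
P(1)/P(0) = (6.5)/(1.8) = 3.6111
P(2)/P(0) = (6.5×2.0)/(1.8×4.3) = 1.6796
P(3)/P(0) = (6.5×2.0×5.8)/(1.8×4.3×1.7) = 5.7304
P(4)/P(0) = (6.5×2.0×5.8×2.9)/(1.8×4.3×1.7×2.5) = 6.6472
P(5)/P(0) = (6.5×2.0×5.8×2.9×6.0)/(1.8×4.3×1.7×2.5×4.8) = 8.3090

Normalization: ∑ P(n) = 1
P(0) × (1.0000 + 3.6111 + 1.6796 + 5.7304 + 6.6472 + 8.3090) = 1
P(0) × 26.9773 = 1
P(0) = 1/26.9773 = 0.03707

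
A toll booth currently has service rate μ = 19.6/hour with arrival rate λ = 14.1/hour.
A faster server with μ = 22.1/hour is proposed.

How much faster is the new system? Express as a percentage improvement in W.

System 1: ρ₁ = 14.1/19.6 = 0.7194, W₁ = 1/(19.6-14.1) = 0.18182
System 2: ρ₂ = 14.1/22.1 = 0.6380, W₂ = 1/(22.1-14.1) = 0.12500
Improvement: (W₁-W₂)/W₁ = (0.18182-0.12500)/0.18182 = 31.25%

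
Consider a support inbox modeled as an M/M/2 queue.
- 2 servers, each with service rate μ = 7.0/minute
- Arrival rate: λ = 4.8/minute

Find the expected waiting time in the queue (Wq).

Traffic intensity: ρ = λ/(cμ) = 4.8/(2×7.0) = 0.3429
Since ρ = 0.3429 < 1, system is stable.
Offered load a = λ/μ = cρ = 4.8/7.0 = 0.6857
P₀ = [ Σₙ₌₀^1 aⁿ/n! + a^2/(2!(1-ρ)) ]⁻¹
Σ = a^0/0! + a^1/1! = 1.0000 + 0.6857 = 1.6857
a^2/(2!(1-ρ)) = 0.4702/(2 × 0.6571) = 0.3578
P₀ = 1/(1.6857 + 0.3578) = 0.4894
Lq = P₀·a^2·ρ / (2!(1-ρ)²) = 0.48936 × 0.47020 × 0.34286 / (2 × 0.43184) = 0.09134
Wq = Lq/λ = 0.09134/4.8 = 0.01903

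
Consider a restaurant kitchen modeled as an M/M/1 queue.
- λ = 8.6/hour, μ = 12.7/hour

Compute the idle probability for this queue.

ρ = λ/μ = 8.6/12.7 = 0.6772
P(0) = 1 - ρ = 1 - 0.6772 = 0.3228
The server is idle 32.28% of the time.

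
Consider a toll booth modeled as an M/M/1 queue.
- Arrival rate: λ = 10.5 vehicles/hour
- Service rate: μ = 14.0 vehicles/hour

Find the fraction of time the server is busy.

Server utilization: ρ = λ/μ
ρ = 10.5/14.0 = 0.7500
The server is busy 75.00% of the time.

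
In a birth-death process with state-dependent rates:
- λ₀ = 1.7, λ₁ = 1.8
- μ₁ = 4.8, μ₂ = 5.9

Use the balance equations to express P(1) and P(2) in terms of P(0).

Balance equations:
State 0: λ₀P₀ = μ₁P₁ → P₁ = (λ₀/μ₁)P₀ = (1.7/4.8)P₀ = 0.3542P₀
State 1: P₂ = (λ₀λ₁)/(μ₁μ₂)P₀ = (1.7×1.8)/(4.8×5.9)P₀ = 0.1081P₀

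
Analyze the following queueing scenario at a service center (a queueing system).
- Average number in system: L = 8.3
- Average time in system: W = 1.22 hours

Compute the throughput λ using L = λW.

Little's Law: L = λW, so λ = L/W
λ = 8.3/1.22 = 6.8033 customers/hour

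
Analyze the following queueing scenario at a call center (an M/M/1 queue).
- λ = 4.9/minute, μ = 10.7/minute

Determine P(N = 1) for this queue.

ρ = λ/μ = 4.9/10.7 = 0.4579
P(n) = (1-ρ)ρⁿ
P(1) = (1-0.4579) × 0.4579^1
P(1) = 0.5421 × 0.4579
P(1) = 0.2482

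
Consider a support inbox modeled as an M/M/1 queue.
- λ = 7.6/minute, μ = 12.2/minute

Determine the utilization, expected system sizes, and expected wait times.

Step 1: ρ = λ/μ = 7.6/12.2 = 0.6230
Step 2: L = λ/(μ-λ) = 7.6/4.60 = 1.6522
Step 3: Lq = λ²/(μ(μ-λ)) = 57.76/(12.2×4.60) = 1.0292
Step 4: W = 1/(μ-λ) = 1/4.60 = 0.2174
Step 5: Wq = λ/(μ(μ-λ)) = 7.6/(12.2×4.60) = 0.1354
Step 6: P(0) = 1-ρ = 0.3770
Verify: L = λW = 7.6×0.2174 = 1.6522 ✔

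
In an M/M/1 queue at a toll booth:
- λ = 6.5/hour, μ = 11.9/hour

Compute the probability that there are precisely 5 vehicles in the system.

ρ = λ/μ = 6.5/11.9 = 0.5462
P(n) = (1-ρ)ρⁿ
P(5) = (1-0.5462) × 0.5462^5
P(5) = 0.4538 × 0.04861
P(5) = 0.02206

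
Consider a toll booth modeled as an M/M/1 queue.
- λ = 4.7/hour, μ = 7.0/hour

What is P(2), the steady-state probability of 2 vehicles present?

ρ = λ/μ = 4.7/7.0 = 0.6714
P(n) = (1-ρ)ρⁿ
P(2) = (1-0.6714) × 0.6714^2
P(2) = 0.3286 × 0.4508
P(2) = 0.1481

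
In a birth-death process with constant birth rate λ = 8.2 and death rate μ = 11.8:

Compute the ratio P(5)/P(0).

For constant rates: P(n)/P(0) = (λ/μ)^n
P(5)/P(0) = (8.2/11.8)^5 = 0.69492^5 = 0.1621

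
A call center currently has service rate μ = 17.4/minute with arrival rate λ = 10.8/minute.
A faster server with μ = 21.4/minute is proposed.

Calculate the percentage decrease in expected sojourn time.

System 1: ρ₁ = 10.8/17.4 = 0.6207, W₁ = 1/(17.4-10.8) = 0.15152
System 2: ρ₂ = 10.8/21.4 = 0.5047, W₂ = 1/(21.4-10.8) = 0.094340
Improvement: (W₁-W₂)/W₁ = (0.15152-0.094340)/0.15152 = 37.74%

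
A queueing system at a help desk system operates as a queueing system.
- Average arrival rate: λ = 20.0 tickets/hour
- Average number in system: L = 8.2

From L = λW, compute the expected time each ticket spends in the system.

Little's Law: L = λW, so W = L/λ
W = 8.2/20.0 = 0.4100 hours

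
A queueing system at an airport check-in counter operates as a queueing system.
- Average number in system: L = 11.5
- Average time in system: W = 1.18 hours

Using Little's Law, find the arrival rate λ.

Little's Law: L = λW, so λ = L/W
λ = 11.5/1.18 = 9.7458 passengers/hour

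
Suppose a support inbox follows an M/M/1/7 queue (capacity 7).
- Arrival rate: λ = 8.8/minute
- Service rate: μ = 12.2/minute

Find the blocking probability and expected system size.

ρ = λ/μ = 8.8/12.2 = 0.7213
P₀ = (1-ρ)/(1-ρ^(K+1)) = (1-0.7213)/(1-0.7213^8) = 0.2787/0.9267 = 0.3007
P_K = P₀×ρ^K = 0.3007 × 0.7213^7 = 0.3007 × 0.1016 = 0.03055
Blocking probability P_7 = 0.03055 (3.06%)
L = ρ[1 - (K+1)ρ^K + Kρ^(K+1)] / [(1-ρ)(1-ρ^(K+1))]
L = 0.7213 × (1 - 8×0.10158 + 7×0.073270) / ((1 - 0.7213) × (1 - 0.073270)) = 1.9556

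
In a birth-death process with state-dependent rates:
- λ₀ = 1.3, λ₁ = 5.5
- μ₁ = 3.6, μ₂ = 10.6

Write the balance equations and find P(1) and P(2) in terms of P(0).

Balance equations:
State 0: λ₀P₀ = μ₁P₁ → P₁ = (λ₀/μ₁)P₀ = (1.3/3.6)P₀ = 0.3611P₀
State 1: P₂ = (λ₀λ₁)/(μ₁μ₂)P₀ = (1.3×5.5)/(3.6×10.6)P₀ = 0.1874P₀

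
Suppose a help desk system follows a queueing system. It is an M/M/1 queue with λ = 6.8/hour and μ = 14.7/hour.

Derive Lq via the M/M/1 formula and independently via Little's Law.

Method 1 (direct): Lq = λ²/(μ(μ-λ)) = 46.24/(14.7 × 7.90) = 0.3982

Method 2 (Little's Law):
W = 1/(μ-λ) = 1/7.90 = 0.1265823
Wq = W - 1/μ = 0.1265823 - 0.06802721 = 0.05856
Lq = λWq = 6.8 × 0.05856 = 0.3982 ✔ (matches Method 1)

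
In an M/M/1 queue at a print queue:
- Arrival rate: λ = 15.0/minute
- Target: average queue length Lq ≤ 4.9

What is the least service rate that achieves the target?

For M/M/1: Lq = λ²/(μ(μ-λ))
Need Lq ≤ 4.9, i.e. μ(μ-λ) ≥ λ²/4.9
μ² - 15.0μ - 225.00/4.9 ≥ 0  →  μ² - 15.0μ - 45.91837 ≥ 0
Quadratic formula (positive root): μ = [λ + √(λ² + 4×45.91837)]/2
Discriminant: 225.00 + 4×45.91837 = 408.6735, √408.6735 = 20.2157
μ ≥ (15.0 + 20.2157)/2 = 17.6078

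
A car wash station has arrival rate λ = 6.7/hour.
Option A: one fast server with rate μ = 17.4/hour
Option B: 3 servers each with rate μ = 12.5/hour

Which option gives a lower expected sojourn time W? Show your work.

Option A: single server μ = 17.4 (M/M/1)
  ρ_A = 6.7/17.4 = 0.3851
  W_A = 1/(μ-λ) = 1/(17.4-6.7) = 1/10.70 = 0.09346

Option B: 3 servers μ = 12.5 (M/M/3)
  ρ_B = λ/(cμ) = 6.7/(3×12.5) = 0.1787
  Offered load a = λ/μ = cρ = 6.7/12.5 = 0.5360
  P₀ = [ Σₙ₌₀^2 aⁿ/n! + a^3/(3!(1-ρ)) ]⁻¹
  Σ = a^0/0! + a^1/1! + a^2/2! = 1.0000 + 0.5360 + 0.1436 = 1.6796
  a^3/(3!(1-ρ)) = 0.1540/(6 × 0.8213) = 0.03125
  P₀ = 1/(1.6796 + 0.03125) = 0.5845
  Lq = P₀·a^3·ρ / (3!(1-ρ)²) = 0.58449 × 0.15399 × 0.17867 / (6 × 0.67459) = 0.003973
  Wq_B = Lq/λ = 0.003973/6.7 = 0.0005930
  W_B = Wq_B + 1/μ = 0.0005930 + 0.08000 = 0.08059

Since W_B = 0.08059 < W_A = 0.09346, Option B (multiple servers) has the shorter time in system.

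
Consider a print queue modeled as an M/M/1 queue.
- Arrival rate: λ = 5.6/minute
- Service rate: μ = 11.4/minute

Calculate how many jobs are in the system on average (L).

ρ = λ/μ = 5.6/11.4 = 0.4912
For M/M/1: L = λ/(μ-λ)
L = 5.6/(11.4-5.6) = 5.6/5.80
L = 0.9655 jobs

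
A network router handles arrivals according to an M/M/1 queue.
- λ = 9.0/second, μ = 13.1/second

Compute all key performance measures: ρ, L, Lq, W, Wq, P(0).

Step 1: ρ = λ/μ = 9.0/13.1 = 0.6870
Step 2: L = λ/(μ-λ) = 9.0/4.10 = 2.1951
Step 3: Lq = λ²/(μ(μ-λ)) = 81.00/(13.1×4.10) = 1.5081
Step 4: W = 1/(μ-λ) = 1/4.10 = 0.2439
Step 5: Wq = λ/(μ(μ-λ)) = 9.0/(13.1×4.10) = 0.1676
Step 6: P(0) = 1-ρ = 0.3130
Verify: L = λW = 9.0×0.2439 = 2.1951 ✔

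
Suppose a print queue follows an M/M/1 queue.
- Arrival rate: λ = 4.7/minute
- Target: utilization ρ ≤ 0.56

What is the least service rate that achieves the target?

ρ = λ/μ, so μ = λ/ρ
μ ≥ 4.7/0.56 = 8.3929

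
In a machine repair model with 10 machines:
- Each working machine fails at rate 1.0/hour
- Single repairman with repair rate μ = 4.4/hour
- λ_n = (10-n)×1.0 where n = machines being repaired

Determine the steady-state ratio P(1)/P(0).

P(1)/P(0) = ∏_{i=0}^{1-1} λ_i/μ_{i+1}
= (10-0)×1.0/4.4
= 2.2727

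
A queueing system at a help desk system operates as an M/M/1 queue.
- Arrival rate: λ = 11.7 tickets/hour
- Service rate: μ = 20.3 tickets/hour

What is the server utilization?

Server utilization: ρ = λ/μ
ρ = 11.7/20.3 = 0.5764
The server is busy 57.64% of the time.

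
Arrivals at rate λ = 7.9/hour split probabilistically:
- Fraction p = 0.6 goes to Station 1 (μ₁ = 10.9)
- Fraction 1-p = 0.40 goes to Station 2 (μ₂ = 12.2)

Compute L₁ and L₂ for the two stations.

Effective rates: λ₁ = 7.9×0.6 = 4.74, λ₂ = 7.9×0.40 = 3.16
Station 1: ρ₁ = 4.74/10.9 = 0.43486, L₁ = ρ₁/(1-ρ₁) = 0.43486/(1-0.43486) = 0.7695
Station 2: ρ₂ = 3.16/12.2 = 0.25902, L₂ = ρ₂/(1-ρ₂) = 0.25902/(1-0.25902) = 0.3496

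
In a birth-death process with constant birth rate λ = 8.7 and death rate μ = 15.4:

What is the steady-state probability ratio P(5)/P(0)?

For constant rates: P(n)/P(0) = (λ/μ)^n
P(5)/P(0) = (8.7/15.4)^5 = 0.564935^5 = 0.05754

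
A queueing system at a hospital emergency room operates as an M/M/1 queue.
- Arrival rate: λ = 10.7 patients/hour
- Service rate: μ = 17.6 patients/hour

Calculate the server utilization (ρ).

Server utilization: ρ = λ/μ
ρ = 10.7/17.6 = 0.6080
The server is busy 60.80% of the time.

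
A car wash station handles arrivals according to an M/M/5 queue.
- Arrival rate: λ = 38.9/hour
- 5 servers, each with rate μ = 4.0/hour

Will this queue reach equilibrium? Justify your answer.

Stability requires ρ = λ/(cμ) < 1
ρ = 38.9/(5 × 4.0) = 38.9/20.00 = 1.9450
Since 1.9450 ≥ 1, the system is UNSTABLE.
Need c > λ/μ = 38.9/4.0 = 9.72.
Minimum servers needed: c = 10.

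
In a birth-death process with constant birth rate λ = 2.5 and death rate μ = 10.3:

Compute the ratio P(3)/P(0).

For constant rates: P(n)/P(0) = (λ/μ)^n
P(3)/P(0) = (2.5/10.3)^3 = 0.2427^3 = 0.01430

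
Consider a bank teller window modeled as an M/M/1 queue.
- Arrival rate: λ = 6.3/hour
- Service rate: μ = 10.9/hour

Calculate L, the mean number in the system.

ρ = λ/μ = 6.3/10.9 = 0.5780
For M/M/1: L = λ/(μ-λ)
L = 6.3/(10.9-6.3) = 6.3/4.60
L = 1.3696 transactions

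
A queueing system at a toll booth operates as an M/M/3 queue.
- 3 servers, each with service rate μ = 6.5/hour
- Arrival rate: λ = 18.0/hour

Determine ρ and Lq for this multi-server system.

Traffic intensity: ρ = λ/(cμ) = 18.0/(3×6.5) = 0.9231
Since ρ = 0.9231 < 1, system is stable.
Offered load a = λ/μ = cρ = 18.0/6.5 = 2.7692
P₀ = [ Σₙ₌₀^2 aⁿ/n! + a^3/(3!(1-ρ)) ]⁻¹
Σ = a^0/0! + a^1/1! + a^2/2! = 1.00000 + 2.76923 + 3.83432 = 7.6036
a^3/(3!(1-ρ)) = 21.2362/(6 × 0.076923) = 46.0118
P₀ = 1/(7.6036 + 46.0118) = 0.01865
Lq = P₀·a^3·ρ / (3!(1-ρ)²) = 0.0186514 × 21.2362 × 0.923077 / (6 × 0.00591716) = 10.2982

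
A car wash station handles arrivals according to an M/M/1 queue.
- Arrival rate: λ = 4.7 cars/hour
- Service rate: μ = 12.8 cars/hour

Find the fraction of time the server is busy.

Server utilization: ρ = λ/μ
ρ = 4.7/12.8 = 0.3672
The server is busy 36.72% of the time.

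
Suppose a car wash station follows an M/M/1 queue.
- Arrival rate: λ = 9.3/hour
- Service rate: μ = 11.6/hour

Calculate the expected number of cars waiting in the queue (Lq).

ρ = λ/μ = 9.3/11.6 = 0.8017
For M/M/1: Lq = λ²/(μ(μ-λ))
Lq = 86.49/(11.6 × 2.30)
Lq = 3.2418 cars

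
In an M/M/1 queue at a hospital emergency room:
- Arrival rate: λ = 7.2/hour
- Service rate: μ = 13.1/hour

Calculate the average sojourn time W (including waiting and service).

First, compute utilization: ρ = λ/μ = 7.2/13.1 = 0.5496
For M/M/1: W = 1/(μ-λ)
W = 1/(13.1-7.2) = 1/5.90
W = 0.1695 hours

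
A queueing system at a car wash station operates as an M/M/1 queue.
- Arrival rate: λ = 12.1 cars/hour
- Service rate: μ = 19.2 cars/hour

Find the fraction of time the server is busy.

Server utilization: ρ = λ/μ
ρ = 12.1/19.2 = 0.6302
The server is busy 63.02% of the time.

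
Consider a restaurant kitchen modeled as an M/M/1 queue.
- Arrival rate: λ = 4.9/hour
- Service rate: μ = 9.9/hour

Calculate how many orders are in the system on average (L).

ρ = λ/μ = 4.9/9.9 = 0.4949
For M/M/1: L = λ/(μ-λ)
L = 4.9/(9.9-4.9) = 4.9/5.00
L = 0.9800 orders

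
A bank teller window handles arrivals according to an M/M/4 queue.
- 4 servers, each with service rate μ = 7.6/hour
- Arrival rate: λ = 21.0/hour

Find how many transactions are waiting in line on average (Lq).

Traffic intensity: ρ = λ/(cμ) = 21.0/(4×7.6) = 0.6908
Since ρ = 0.6908 < 1, system is stable.
Offered load a = λ/μ = cρ = 21.0/7.6 = 2.7632
P₀ = [ Σₙ₌₀^3 aⁿ/n! + a^4/(4!(1-ρ)) ]⁻¹
Σ = a^0/0! + a^1/1! + a^2/2! + a^3/3! = 1.0000 + 2.7632 + 3.8175 + 3.5161 = 11.0968
a^4/(4!(1-ρ)) = 58.2939/(24 × 0.30921) = 7.8552
P₀ = 1/(11.0968 + 7.8552) = 0.05276
Lq = P₀·a^4·ρ / (4!(1-ρ)²) = 0.052765 × 58.2939 × 0.69079 / (24 × 0.095611) = 0.9260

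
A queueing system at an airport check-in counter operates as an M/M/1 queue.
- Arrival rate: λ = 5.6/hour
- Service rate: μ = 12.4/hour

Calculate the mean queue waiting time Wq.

First, compute utilization: ρ = λ/μ = 5.6/12.4 = 0.4516
For M/M/1: Wq = λ/(μ(μ-λ))
Wq = 5.6/(12.4 × (12.4-5.6))
Wq = 5.6/(12.4 × 6.80)
Wq = 0.06641 hours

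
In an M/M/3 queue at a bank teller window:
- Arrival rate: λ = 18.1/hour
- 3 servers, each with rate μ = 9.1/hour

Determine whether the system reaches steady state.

Stability requires ρ = λ/(cμ) < 1
ρ = 18.1/(3 × 9.1) = 18.1/27.30 = 0.6630
Since 0.6630 < 1, the system is STABLE.
The servers are busy 66.30% of the time.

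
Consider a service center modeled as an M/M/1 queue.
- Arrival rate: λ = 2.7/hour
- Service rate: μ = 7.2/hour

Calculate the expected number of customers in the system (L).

ρ = λ/μ = 2.7/7.2 = 0.3750
For M/M/1: L = λ/(μ-λ)
L = 2.7/(7.2-2.7) = 2.7/4.50
L = 0.6000 customers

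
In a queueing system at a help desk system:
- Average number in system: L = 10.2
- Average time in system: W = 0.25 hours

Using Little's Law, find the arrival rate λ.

Little's Law: L = λW, so λ = L/W
λ = 10.2/0.25 = 40.8000 tickets/hour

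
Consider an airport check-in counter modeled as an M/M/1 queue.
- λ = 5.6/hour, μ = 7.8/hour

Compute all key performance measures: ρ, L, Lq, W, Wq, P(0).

Step 1: ρ = λ/μ = 5.6/7.8 = 0.7179
Step 2: L = λ/(μ-λ) = 5.6/2.20 = 2.5455
Step 3: Lq = λ²/(μ(μ-λ)) = 31.36/(7.8×2.20) = 1.8275
Step 4: W = 1/(μ-λ) = 1/2.20 = 0.45455
Step 5: Wq = λ/(μ(μ-λ)) = 5.6/(7.8×2.20) = 0.3263
Step 6: P(0) = 1-ρ = 0.2821
Verify: L = λW = 5.6×0.45455 = 2.5455 ✔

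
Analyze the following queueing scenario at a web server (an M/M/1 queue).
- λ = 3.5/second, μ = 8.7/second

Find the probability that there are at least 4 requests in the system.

ρ = λ/μ = 3.5/8.7 = 0.4023
P(N ≥ n) = ρⁿ
P(N ≥ 4) = 0.4023^4
P(N ≥ 4) = 0.02619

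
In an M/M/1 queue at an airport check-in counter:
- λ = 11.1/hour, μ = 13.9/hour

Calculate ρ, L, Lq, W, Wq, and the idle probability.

Step 1: ρ = λ/μ = 11.1/13.9 = 0.7986
Step 2: L = λ/(μ-λ) = 11.1/2.80 = 3.9643
Step 3: Lq = λ²/(μ(μ-λ)) = 123.21/(13.9×2.80) = 3.1657
Step 4: W = 1/(μ-λ) = 1/2.80 = 0.35714
Step 5: Wq = λ/(μ(μ-λ)) = 11.1/(13.9×2.80) = 0.2852
Step 6: P(0) = 1-ρ = 0.2014
Verify: L = λW = 11.1×0.35714 = 3.9643 ✔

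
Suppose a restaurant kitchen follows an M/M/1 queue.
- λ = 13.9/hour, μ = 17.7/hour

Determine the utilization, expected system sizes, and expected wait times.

Step 1: ρ = λ/μ = 13.9/17.7 = 0.7853
Step 2: L = λ/(μ-λ) = 13.9/3.80 = 3.6579
Step 3: Lq = λ²/(μ(μ-λ)) = 193.21/(17.7×3.80) = 2.8726
Step 4: W = 1/(μ-λ) = 1/3.80 = 0.26316
Step 5: Wq = λ/(μ(μ-λ)) = 13.9/(17.7×3.80) = 0.2067
Step 6: P(0) = 1-ρ = 0.2147
Verify: L = λW = 13.9×0.26316 = 3.6579 ✔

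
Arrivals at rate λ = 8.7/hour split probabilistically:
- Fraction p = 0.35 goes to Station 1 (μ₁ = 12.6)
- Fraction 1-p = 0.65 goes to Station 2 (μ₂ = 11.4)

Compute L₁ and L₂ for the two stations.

Effective rates: λ₁ = 8.7×0.35 = 3.045, λ₂ = 8.7×0.65 = 5.655
Station 1: ρ₁ = 3.045/12.6 = 0.2417, L₁ = ρ₁/(1-ρ₁) = 0.2417/(1-0.2417) = 0.3187
Station 2: ρ₂ = 5.655/11.4 = 0.49605, L₂ = ρ₂/(1-ρ₂) = 0.49605/(1-0.49605) = 0.9843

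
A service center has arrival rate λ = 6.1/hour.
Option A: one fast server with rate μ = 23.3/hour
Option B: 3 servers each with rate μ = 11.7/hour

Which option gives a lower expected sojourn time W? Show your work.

Option A: single server μ = 23.3 (M/M/1)
  ρ_A = 6.1/23.3 = 0.2618
  W_A = 1/(μ-λ) = 1/(23.3-6.1) = 1/17.20 = 0.05814

Option B: 3 servers μ = 11.7 (M/M/3)
  ρ_B = λ/(cμ) = 6.1/(3×11.7) = 0.1738
  Offered load a = λ/μ = cρ = 6.1/11.7 = 0.5214
  P₀ = [ Σₙ₌₀^2 aⁿ/n! + a^3/(3!(1-ρ)) ]⁻¹
  Σ = a^0/0! + a^1/1! + a^2/2! = 1.0000 + 0.5214 + 0.1359 = 1.6573
  a^3/(3!(1-ρ)) = 0.14172/(6 × 0.82621) = 0.02859
  P₀ = 1/(1.6573 + 0.02859) = 0.5932
  Lq = P₀·a^3·ρ / (3!(1-ρ)²) = 0.5932 × 0.1417 × 0.1738 / (6 × 0.6826) = 0.003567
  Wq_B = Lq/λ = 0.00356696/6.1 = 0.0005847
  W_B = Wq_B + 1/μ = 0.0005847 + 0.08547 = 0.08605

Since W_A = 0.05814 < W_B = 0.08605, Option A (single fast server) has the shorter time in system.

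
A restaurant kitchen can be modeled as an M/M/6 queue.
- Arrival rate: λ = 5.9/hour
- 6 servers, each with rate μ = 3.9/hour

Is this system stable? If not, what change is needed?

Stability requires ρ = λ/(cμ) < 1
ρ = 5.9/(6 × 3.9) = 5.9/23.40 = 0.2521
Since 0.2521 < 1, the system is STABLE.
The servers are busy 25.21% of the time.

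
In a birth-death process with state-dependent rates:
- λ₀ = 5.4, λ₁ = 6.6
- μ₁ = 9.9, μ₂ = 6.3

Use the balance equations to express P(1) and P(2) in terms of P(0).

Balance equations:
State 0: λ₀P₀ = μ₁P₁ → P₁ = (λ₀/μ₁)P₀ = (5.4/9.9)P₀ = 0.5455P₀
State 1: P₂ = (λ₀λ₁)/(μ₁μ₂)P₀ = (5.4×6.6)/(9.9×6.3)P₀ = 0.5714P₀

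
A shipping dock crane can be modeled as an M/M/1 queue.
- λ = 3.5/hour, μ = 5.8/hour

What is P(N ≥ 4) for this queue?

ρ = λ/μ = 3.5/5.8 = 0.6034
P(N ≥ n) = ρⁿ
P(N ≥ 4) = 0.6034^4
P(N ≥ 4) = 0.1326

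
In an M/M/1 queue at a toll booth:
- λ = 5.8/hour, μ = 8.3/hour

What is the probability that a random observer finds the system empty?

ρ = λ/μ = 5.8/8.3 = 0.6988
P(0) = 1 - ρ = 1 - 0.6988 = 0.3012
The server is idle 30.12% of the time.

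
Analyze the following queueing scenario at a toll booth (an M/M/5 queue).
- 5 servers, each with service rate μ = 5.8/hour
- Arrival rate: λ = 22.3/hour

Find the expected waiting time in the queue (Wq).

Traffic intensity: ρ = λ/(cμ) = 22.3/(5×5.8) = 0.7690
Since ρ = 0.7690 < 1, system is stable.
Offered load a = λ/μ = cρ = 22.3/5.8 = 3.8448
P₀ = [ Σₙ₌₀^4 aⁿ/n! + a^5/(5!(1-ρ)) ]⁻¹
Σ = a^0/0! + a^1/1! + a^2/2! + a^3/3! + a^4/4! = 1.00000 + 3.84483 + 7.39135 + 9.47282 + 9.10534 = 30.8143
a^5/(5!(1-ρ)) = 840.2032/(120 × 0.2310345) = 30.3058
P₀ = 1/(30.8143 + 30.3058) = 0.01636
Lq = P₀·a^5·ρ / (5!(1-ρ)²) = 0.016361 × 840.2032 × 0.76897 / (120 × 0.053377) = 1.6503
Wq = Lq/λ = 1.65033/22.3 = 0.07401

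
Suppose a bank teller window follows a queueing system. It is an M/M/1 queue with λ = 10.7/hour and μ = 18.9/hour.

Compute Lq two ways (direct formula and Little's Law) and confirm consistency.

Method 1 (direct): Lq = λ²/(μ(μ-λ)) = 114.49/(18.9 × 8.20) = 0.7387

Method 2 (Little's Law):
W = 1/(μ-λ) = 1/8.20 = 0.12195
Wq = W - 1/μ = 0.12195 - 0.052910 = 0.06904
Lq = λWq = 10.7 × 0.06904 = 0.7387 ✔ (matches Method 1)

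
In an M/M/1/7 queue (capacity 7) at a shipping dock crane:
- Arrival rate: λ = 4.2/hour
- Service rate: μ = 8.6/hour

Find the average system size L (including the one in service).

ρ = λ/μ = 4.2/8.6 = 0.48837
P₀ = (1-ρ)/(1-ρ^(K+1)) = (1-0.48837)/(1-0.48837^8) = 0.51163/0.99676 = 0.5133
P_K = P₀×ρ^K = 0.5133 × 0.48837^7 = 0.5133 × 0.006626 = 0.003401
L = ρ[1 - (K+1)ρ^K + Kρ^(K+1)] / [(1-ρ)(1-ρ^(K+1))]
L = 0.48837 × (1 - 8×0.006626 + 7×0.003236) / ((1 - 0.48837) × (1 - 0.003236)) = 0.9286 containers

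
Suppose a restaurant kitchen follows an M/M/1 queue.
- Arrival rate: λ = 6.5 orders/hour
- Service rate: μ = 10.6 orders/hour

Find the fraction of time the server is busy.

Server utilization: ρ = λ/μ
ρ = 6.5/10.6 = 0.6132
The server is busy 61.32% of the time.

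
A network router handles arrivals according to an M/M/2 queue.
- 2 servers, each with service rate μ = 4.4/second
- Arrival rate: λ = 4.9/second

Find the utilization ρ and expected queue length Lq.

Traffic intensity: ρ = λ/(cμ) = 4.9/(2×4.4) = 0.5568
Since ρ = 0.5568 < 1, system is stable.
Offered load a = λ/μ = cρ = 4.9/4.4 = 1.1136
P₀ = [ Σₙ₌₀^1 aⁿ/n! + a^2/(2!(1-ρ)) ]⁻¹
Σ = a^0/0! + a^1/1! = 1.0000 + 1.1136 = 2.1136
a^2/(2!(1-ρ)) = 1.2402/(2 × 0.44318) = 1.3992
P₀ = 1/(2.1136 + 1.3992) = 0.2847
Lq = P₀·a^2·ρ / (2!(1-ρ)²) = 0.28467 × 1.2402 × 0.55682 / (2 × 0.19641) = 0.5004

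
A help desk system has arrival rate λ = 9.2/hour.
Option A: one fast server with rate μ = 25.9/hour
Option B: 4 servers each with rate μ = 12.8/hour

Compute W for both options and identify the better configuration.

Option A: single server μ = 25.9 (M/M/1)
  ρ_A = 9.2/25.9 = 0.3552
  W_A = 1/(μ-λ) = 1/(25.9-9.2) = 1/16.70 = 0.05988

Option B: 4 servers μ = 12.8 (M/M/4)
  ρ_B = λ/(cμ) = 9.2/(4×12.8) = 0.1797
  Offered load a = λ/μ = cρ = 9.2/12.8 = 0.7187
  P₀ = [ Σₙ₌₀^3 aⁿ/n! + a^4/(4!(1-ρ)) ]⁻¹
  Σ = a^0/0! + a^1/1! + a^2/2! + a^3/3! = 1.0000 + 0.7187 + 0.2583 + 0.06188 = 2.0389
  a^4/(4!(1-ρ)) = 0.2669/(24 × 0.8203) = 0.01356
  P₀ = 1/(2.0389 + 0.01356) = 0.4872
  Lq = P₀·a^4·ρ / (4!(1-ρ)²) = 0.4872 × 0.2669 × 0.1797 / (24 × 0.6729) = 0.001447
  Wq_B = Lq/λ = 0.001446699/9.2 = 0.0001572
  W_B = Wq_B + 1/μ = 0.0001572 + 0.07812 = 0.07828

Since W_A = 0.05988 < W_B = 0.07828, Option A (single fast server) has the shorter time in system.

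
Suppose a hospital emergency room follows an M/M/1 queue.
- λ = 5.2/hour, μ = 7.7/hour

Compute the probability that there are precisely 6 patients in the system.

ρ = λ/μ = 5.2/7.7 = 0.67532
P(n) = (1-ρ)ρⁿ
P(6) = (1-0.67532) × 0.67532^6
P(6) = 0.3247 × 0.09485
P(6) = 0.03080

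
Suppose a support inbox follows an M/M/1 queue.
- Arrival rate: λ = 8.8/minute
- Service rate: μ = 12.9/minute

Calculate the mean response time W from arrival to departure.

First, compute utilization: ρ = λ/μ = 8.8/12.9 = 0.6822
For M/M/1: W = 1/(μ-λ)
W = 1/(12.9-8.8) = 1/4.10
W = 0.2439 minutes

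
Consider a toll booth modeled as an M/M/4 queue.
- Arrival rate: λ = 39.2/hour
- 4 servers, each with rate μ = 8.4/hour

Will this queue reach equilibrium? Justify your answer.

Stability requires ρ = λ/(cμ) < 1
ρ = 39.2/(4 × 8.4) = 39.2/33.60 = 1.1667
Since 1.1667 ≥ 1, the system is UNSTABLE.
Need c > λ/μ = 39.2/8.4 = 4.67.
Minimum servers needed: c = 5.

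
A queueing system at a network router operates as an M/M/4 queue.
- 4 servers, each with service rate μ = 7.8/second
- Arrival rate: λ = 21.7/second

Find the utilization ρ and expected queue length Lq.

Traffic intensity: ρ = λ/(cμ) = 21.7/(4×7.8) = 0.6955
Since ρ = 0.6955 < 1, system is stable.
Offered load a = λ/μ = cρ = 21.7/7.8 = 2.7821
P₀ = [ Σₙ₌₀^3 aⁿ/n! + a^4/(4!(1-ρ)) ]⁻¹
Σ = a^0/0! + a^1/1! + a^2/2! + a^3/3! = 1.00000 + 2.78205 + 3.86990 + 3.58876 = 11.2407
a^4/(4!(1-ρ)) = 59.9046/(24 × 0.304487) = 8.1975
P₀ = 1/(11.2407 + 8.1975) = 0.05145
Lq = P₀·a^4·ρ / (4!(1-ρ)²) = 0.051445 × 59.9046 × 0.69551 / (24 × 0.092712) = 0.9633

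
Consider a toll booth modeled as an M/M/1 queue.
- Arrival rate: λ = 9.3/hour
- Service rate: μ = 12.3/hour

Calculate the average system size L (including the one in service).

ρ = λ/μ = 9.3/12.3 = 0.7561
For M/M/1: L = λ/(μ-λ)
L = 9.3/(12.3-9.3) = 9.3/3.00
L = 3.1000 vehicles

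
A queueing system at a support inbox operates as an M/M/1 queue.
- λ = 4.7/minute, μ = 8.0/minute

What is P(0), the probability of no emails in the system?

ρ = λ/μ = 4.7/8.0 = 0.5875
P(0) = 1 - ρ = 1 - 0.5875 = 0.4125
The server is idle 41.25% of the time.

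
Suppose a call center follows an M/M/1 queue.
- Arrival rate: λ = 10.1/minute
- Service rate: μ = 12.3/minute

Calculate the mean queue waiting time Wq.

First, compute utilization: ρ = λ/μ = 10.1/12.3 = 0.8211
For M/M/1: Wq = λ/(μ(μ-λ))
Wq = 10.1/(12.3 × (12.3-10.1))
Wq = 10.1/(12.3 × 2.20)
Wq = 0.3732 minutes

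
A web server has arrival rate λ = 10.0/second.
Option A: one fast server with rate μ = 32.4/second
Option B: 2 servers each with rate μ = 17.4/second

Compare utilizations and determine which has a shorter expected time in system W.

Option A: single server μ = 32.4 (M/M/1)
  ρ_A = 10.0/32.4 = 0.3086
  W_A = 1/(μ-λ) = 1/(32.4-10.0) = 1/22.40 = 0.04464

Option B: 2 servers μ = 17.4 (M/M/2)
  ρ_B = λ/(cμ) = 10.0/(2×17.4) = 0.2874
  Offered load a = λ/μ = cρ = 10.0/17.4 = 0.5747
  P₀ = [ Σₙ₌₀^1 aⁿ/n! + a^2/(2!(1-ρ)) ]⁻¹
  Σ = a^0/0! + a^1/1! = 1.0000 + 0.5747 = 1.5747
  a^2/(2!(1-ρ)) = 0.33029/(2 × 0.71264) = 0.2317
  P₀ = 1/(1.5747 + 0.2317) = 0.5536
  Lq = P₀·a^2·ρ / (2!(1-ρ)²) = 0.5536 × 0.3303 × 0.2874 / (2 × 0.5079) = 0.05173
  Wq_B = Lq/λ = 0.05173/10.0 = 0.005173
  W_B = Wq_B + 1/μ = 0.005173 + 0.05747 = 0.06264

Since W_A = 0.04464 < W_B = 0.06264, Option A (single fast server) has the shorter time in system.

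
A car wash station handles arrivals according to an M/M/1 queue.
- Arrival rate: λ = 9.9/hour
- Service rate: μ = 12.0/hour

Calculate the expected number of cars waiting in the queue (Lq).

ρ = λ/μ = 9.9/12.0 = 0.8250
For M/M/1: Lq = λ²/(μ(μ-λ))
Lq = 98.01/(12.0 × 2.10)
Lq = 3.8893 cars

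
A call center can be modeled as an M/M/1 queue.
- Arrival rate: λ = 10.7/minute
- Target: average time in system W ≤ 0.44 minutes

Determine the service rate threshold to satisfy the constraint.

For M/M/1: W = 1/(μ-λ)
Need W ≤ 0.44, so 1/(μ-λ) ≤ 0.44
μ - λ ≥ 1/0.44 = 2.2727
μ ≥ 10.7 + 2.2727 = 12.9727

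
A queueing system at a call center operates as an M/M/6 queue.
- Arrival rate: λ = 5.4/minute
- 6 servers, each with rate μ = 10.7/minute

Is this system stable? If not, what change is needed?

Stability requires ρ = λ/(cμ) < 1
ρ = 5.4/(6 × 10.7) = 5.4/64.20 = 0.08411
Since 0.08411 < 1, the system is STABLE.
The servers are busy 8.41% of the time.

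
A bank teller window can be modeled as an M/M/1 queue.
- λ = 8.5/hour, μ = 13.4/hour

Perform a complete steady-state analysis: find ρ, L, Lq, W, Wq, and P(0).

Step 1: ρ = λ/μ = 8.5/13.4 = 0.6343
Step 2: L = λ/(μ-λ) = 8.5/4.90 = 1.7347
Step 3: Lq = λ²/(μ(μ-λ)) = 72.25/(13.4×4.90) = 1.1004
Step 4: W = 1/(μ-λ) = 1/4.90 = 0.20408
Step 5: Wq = λ/(μ(μ-λ)) = 8.5/(13.4×4.90) = 0.1295
Step 6: P(0) = 1-ρ = 0.3657
Verify: L = λW = 8.5×0.20408 = 1.7347 ✔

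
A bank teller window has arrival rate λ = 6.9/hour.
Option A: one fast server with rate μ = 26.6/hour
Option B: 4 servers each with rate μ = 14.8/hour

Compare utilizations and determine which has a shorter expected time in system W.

Option A: single server μ = 26.6 (M/M/1)
  ρ_A = 6.9/26.6 = 0.2594
  W_A = 1/(μ-λ) = 1/(26.6-6.9) = 1/19.70 = 0.05076

Option B: 4 servers μ = 14.8 (M/M/4)
  ρ_B = λ/(cμ) = 6.9/(4×14.8) = 0.1166
  Offered load a = λ/μ = cρ = 6.9/14.8 = 0.4662
  P₀ = [ Σₙ₌₀^3 aⁿ/n! + a^4/(4!(1-ρ)) ]⁻¹
  Σ = a^0/0! + a^1/1! + a^2/2! + a^3/3! = 1.0000 + 0.4662 + 0.1087 + 0.01689 = 1.5918
  a^4/(4!(1-ρ)) = 0.04724/(24 × 0.8834) = 0.002228
  P₀ = 1/(1.5918 + 0.002228) = 0.6273
  Lq = P₀·a^4·ρ / (4!(1-ρ)²) = 0.62735 × 0.047244 × 0.11655 / (24 × 0.78048) = 0.0001844
  Wq_B = Lq/λ = 0.00018442/6.9 = 0.000026728
  W_B = Wq_B + 1/μ = 0.000026728 + 0.067568 = 0.06759

Since W_A = 0.05076 < W_B = 0.06759, Option A (single fast server) has the shorter time in system.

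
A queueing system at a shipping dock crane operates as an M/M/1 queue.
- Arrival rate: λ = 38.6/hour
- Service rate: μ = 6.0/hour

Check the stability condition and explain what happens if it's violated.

Stability requires ρ = λ/(cμ) < 1
ρ = 38.6/(1 × 6.0) = 38.6/6.00 = 6.4333
Since 6.4333 ≥ 1, the system is UNSTABLE.
Queue grows without bound. Need μ > λ = 38.6.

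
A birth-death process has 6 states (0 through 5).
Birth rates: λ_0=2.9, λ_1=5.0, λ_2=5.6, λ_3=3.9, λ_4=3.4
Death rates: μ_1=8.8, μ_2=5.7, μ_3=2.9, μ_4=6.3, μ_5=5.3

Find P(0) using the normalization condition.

Ratios P(n)/P(0) = (λ₀···λₙ₋₁)/(μ₁···μₙ):
P(1)/P(0) = (2.9)/(8.8) = 0.3295
P(2)/P(0) = (2.9×5.0)/(8.8×5.7) = 0.2891
P(3)/P(0) = (2.9×5.0×5.6)/(8.8×5.7×2.9) = 0.5582
P(4)/P(0) = (2.9×5.0×5.6×3.9)/(8.8×5.7×2.9×6.3) = 0.3456
P(5)/P(0) = (2.9×5.0×5.6×3.9×3.4)/(8.8×5.7×2.9×6.3×5.3) = 0.2217

Normalization: ∑ P(n) = 1
P(0) × (1.0000 + 0.3295 + 0.2891 + 0.5582 + 0.3456 + 0.2217) = 1
P(0) × 2.7441 = 1
P(0) = 1/2.7441 = 0.3644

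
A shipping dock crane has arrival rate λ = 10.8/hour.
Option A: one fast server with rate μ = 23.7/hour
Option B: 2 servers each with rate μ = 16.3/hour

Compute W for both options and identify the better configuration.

Option A: single server μ = 23.7 (M/M/1)
  ρ_A = 10.8/23.7 = 0.4557
  W_A = 1/(μ-λ) = 1/(23.7-10.8) = 1/12.90 = 0.07752

Option B: 2 servers μ = 16.3 (M/M/2)
  ρ_B = λ/(cμ) = 10.8/(2×16.3) = 0.3313
  Offered load a = λ/μ = cρ = 10.8/16.3 = 0.6626
  P₀ = [ Σₙ₌₀^1 aⁿ/n! + a^2/(2!(1-ρ)) ]⁻¹
  Σ = a^0/0! + a^1/1! = 1.0000 + 0.6626 = 1.6626
  a^2/(2!(1-ρ)) = 0.4390/(2 × 0.6687) = 0.3282
  P₀ = 1/(1.6626 + 0.3282) = 0.5023
  Lq = P₀·a^2·ρ / (2!(1-ρ)²) = 0.5023 × 0.4390 × 0.3313 / (2 × 0.4472) = 0.08168
  Wq_B = Lq/λ = 0.08168/10.8 = 0.007563
  W_B = Wq_B + 1/μ = 0.007563 + 0.06135 = 0.06891

Since W_B = 0.06891 < W_A = 0.07752, Option B (multiple servers) has the shorter time in system.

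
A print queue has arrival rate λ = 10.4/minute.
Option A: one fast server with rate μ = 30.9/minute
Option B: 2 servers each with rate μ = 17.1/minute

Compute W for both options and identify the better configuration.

Option A: single server μ = 30.9 (M/M/1)
  ρ_A = 10.4/30.9 = 0.3366
  W_A = 1/(μ-λ) = 1/(30.9-10.4) = 1/20.50 = 0.04878

Option B: 2 servers μ = 17.1 (M/M/2)
  ρ_B = λ/(cμ) = 10.4/(2×17.1) = 0.3041
  Offered load a = λ/μ = cρ = 10.4/17.1 = 0.6082
  P₀ = [ Σₙ₌₀^1 aⁿ/n! + a^2/(2!(1-ρ)) ]⁻¹
  Σ = a^0/0! + a^1/1! = 1.0000 + 0.6082 = 1.6082
  a^2/(2!(1-ρ)) = 0.3699/(2 × 0.6959) = 0.2658
  P₀ = 1/(1.6082 + 0.2658) = 0.5336
  Lq = P₀·a^2·ρ / (2!(1-ρ)²) = 0.5336 × 0.3699 × 0.3041 / (2 × 0.4843) = 0.06197
  Wq_B = Lq/λ = 0.06197/10.4 = 0.005959
  W_B = Wq_B + 1/μ = 0.005959 + 0.05848 = 0.06444

Since W_A = 0.04878 < W_B = 0.06444, Option A (single fast server) has the shorter time in system.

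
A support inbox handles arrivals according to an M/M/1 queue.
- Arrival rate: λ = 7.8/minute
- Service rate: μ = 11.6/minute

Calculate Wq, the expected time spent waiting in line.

First, compute utilization: ρ = λ/μ = 7.8/11.6 = 0.6724
For M/M/1: Wq = λ/(μ(μ-λ))
Wq = 7.8/(11.6 × (11.6-7.8))
Wq = 7.8/(11.6 × 3.80)
Wq = 0.1770 minutes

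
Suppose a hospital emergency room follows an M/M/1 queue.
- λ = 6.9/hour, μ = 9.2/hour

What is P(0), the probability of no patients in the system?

ρ = λ/μ = 6.9/9.2 = 0.7500
P(0) = 1 - ρ = 1 - 0.7500 = 0.2500
The server is idle 25.00% of the time.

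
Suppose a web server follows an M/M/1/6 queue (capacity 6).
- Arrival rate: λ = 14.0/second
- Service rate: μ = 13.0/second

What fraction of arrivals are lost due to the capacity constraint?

ρ = λ/μ = 14.0/13.0 = 1.07692
P₀ = (1-ρ)/(1-ρ^(K+1)) = (1-1.07692)/(1-1.07692^7) = -0.07692/-0.6799 = 0.1131
P_K = P₀×ρ^K = 0.11313 × 1.07692^6 = 0.11313 × 1.5599 = 0.1765
Blocking probability = 17.65%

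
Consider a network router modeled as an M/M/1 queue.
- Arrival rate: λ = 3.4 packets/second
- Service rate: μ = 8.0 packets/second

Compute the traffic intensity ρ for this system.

Server utilization: ρ = λ/μ
ρ = 3.4/8.0 = 0.4250
The server is busy 42.50% of the time.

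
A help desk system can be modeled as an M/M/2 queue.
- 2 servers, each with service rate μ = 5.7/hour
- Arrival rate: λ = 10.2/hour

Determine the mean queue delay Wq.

Traffic intensity: ρ = λ/(cμ) = 10.2/(2×5.7) = 0.8947
Since ρ = 0.8947 < 1, system is stable.
Offered load a = λ/μ = cρ = 10.2/5.7 = 1.7895
P₀ = [ Σₙ₌₀^1 aⁿ/n! + a^2/(2!(1-ρ)) ]⁻¹
Σ = a^0/0! + a^1/1! = 1.0000 + 1.7895 = 2.7895
a^2/(2!(1-ρ)) = 3.202216/(2 × 0.1052632) = 15.2105
P₀ = 1/(2.7895 + 15.2105) = 0.05556
Lq = P₀·a^2·ρ / (2!(1-ρ)²) = 0.055555556 × 3.2022161 × 0.89473684 / (2 × 0.011080332) = 7.1827
Wq = Lq/λ = 7.1827/10.2 = 0.7042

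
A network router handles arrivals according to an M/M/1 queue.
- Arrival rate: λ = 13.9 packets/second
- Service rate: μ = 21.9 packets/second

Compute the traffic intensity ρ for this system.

Server utilization: ρ = λ/μ
ρ = 13.9/21.9 = 0.6347
The server is busy 63.47% of the time.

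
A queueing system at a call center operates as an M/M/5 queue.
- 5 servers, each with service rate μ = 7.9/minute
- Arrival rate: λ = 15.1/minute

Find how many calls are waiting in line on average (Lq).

Traffic intensity: ρ = λ/(cμ) = 15.1/(5×7.9) = 0.3823
Since ρ = 0.3823 < 1, system is stable.
Offered load a = λ/μ = cρ = 15.1/7.9 = 1.9114
P₀ = [ Σₙ₌₀^4 aⁿ/n! + a^5/(5!(1-ρ)) ]⁻¹
Σ = a^0/0! + a^1/1! + a^2/2! + a^3/3! + a^4/4! = 1.0000 + 1.9114 + 1.8267 + 1.1639 + 0.5561 = 6.4581
a^5/(5!(1-ρ)) = 25.5123/(120 × 0.6177) = 0.3442
P₀ = 1/(6.4581 + 0.3442) = 0.1470
Lq = P₀·a^5·ρ / (5!(1-ρ)²) = 0.1470 × 25.5123 × 0.3823 / (120 × 0.3816) = 0.03131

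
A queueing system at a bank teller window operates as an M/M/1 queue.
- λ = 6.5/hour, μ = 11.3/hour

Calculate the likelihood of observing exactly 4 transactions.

ρ = λ/μ = 6.5/11.3 = 0.57522
P(n) = (1-ρ)ρⁿ
P(4) = (1-0.57522) × 0.57522^4
P(4) = 0.4247800 × 0.1094803
P(4) = 0.04651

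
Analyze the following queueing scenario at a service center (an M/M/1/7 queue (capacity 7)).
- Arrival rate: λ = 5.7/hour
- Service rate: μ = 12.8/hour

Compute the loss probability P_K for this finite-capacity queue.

ρ = λ/μ = 5.7/12.8 = 0.44531
P₀ = (1-ρ)/(1-ρ^(K+1)) = (1-0.44531)/(1-0.44531^8) = 0.5547/0.9985 = 0.5555
P_K = P₀×ρ^K = 0.5555 × 0.44531^7 = 0.5555 × 0.003472 = 0.001929
Blocking probability = 0.19%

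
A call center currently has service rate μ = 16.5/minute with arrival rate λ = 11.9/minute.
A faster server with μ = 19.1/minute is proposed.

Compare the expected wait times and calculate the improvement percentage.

System 1: ρ₁ = 11.9/16.5 = 0.7212, W₁ = 1/(16.5-11.9) = 0.2174
System 2: ρ₂ = 11.9/19.1 = 0.6230, W₂ = 1/(19.1-11.9) = 0.1389
Improvement: (W₁-W₂)/W₁ = (0.2174-0.1389)/0.2174 = 36.11%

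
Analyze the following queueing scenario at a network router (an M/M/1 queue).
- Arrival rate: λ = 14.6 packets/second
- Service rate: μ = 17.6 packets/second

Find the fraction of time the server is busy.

Server utilization: ρ = λ/μ
ρ = 14.6/17.6 = 0.8295
The server is busy 82.95% of the time.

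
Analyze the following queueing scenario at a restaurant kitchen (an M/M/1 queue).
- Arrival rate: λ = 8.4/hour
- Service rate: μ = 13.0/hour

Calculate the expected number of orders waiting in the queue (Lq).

ρ = λ/μ = 8.4/13.0 = 0.6462
For M/M/1: Lq = λ²/(μ(μ-λ))
Lq = 70.56/(13.0 × 4.60)
Lq = 1.1799 orders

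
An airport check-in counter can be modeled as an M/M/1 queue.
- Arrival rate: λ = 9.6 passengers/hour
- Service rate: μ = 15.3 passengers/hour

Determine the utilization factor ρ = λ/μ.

Server utilization: ρ = λ/μ
ρ = 9.6/15.3 = 0.6275
The server is busy 62.75% of the time.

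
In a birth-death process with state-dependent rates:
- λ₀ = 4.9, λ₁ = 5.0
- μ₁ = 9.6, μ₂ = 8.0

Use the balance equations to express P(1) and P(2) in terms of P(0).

Balance equations:
State 0: λ₀P₀ = μ₁P₁ → P₁ = (λ₀/μ₁)P₀ = (4.9/9.6)P₀ = 0.5104P₀
State 1: P₂ = (λ₀λ₁)/(μ₁μ₂)P₀ = (4.9×5.0)/(9.6×8.0)P₀ = 0.3190P₀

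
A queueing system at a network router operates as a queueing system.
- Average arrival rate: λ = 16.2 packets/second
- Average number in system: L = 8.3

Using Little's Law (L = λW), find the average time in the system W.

Little's Law: L = λW, so W = L/λ
W = 8.3/16.2 = 0.5123 seconds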